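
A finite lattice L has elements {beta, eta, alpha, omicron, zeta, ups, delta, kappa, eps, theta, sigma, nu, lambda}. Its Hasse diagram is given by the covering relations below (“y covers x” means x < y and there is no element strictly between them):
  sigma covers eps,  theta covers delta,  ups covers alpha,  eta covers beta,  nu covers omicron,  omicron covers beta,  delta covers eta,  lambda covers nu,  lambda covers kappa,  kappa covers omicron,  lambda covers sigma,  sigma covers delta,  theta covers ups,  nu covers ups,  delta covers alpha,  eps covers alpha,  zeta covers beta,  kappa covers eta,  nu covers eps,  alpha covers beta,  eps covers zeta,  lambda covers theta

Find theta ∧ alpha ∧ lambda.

Common lower bounds of {theta, alpha, lambda}: alpha, beta.
The greatest among these is alpha.

alpha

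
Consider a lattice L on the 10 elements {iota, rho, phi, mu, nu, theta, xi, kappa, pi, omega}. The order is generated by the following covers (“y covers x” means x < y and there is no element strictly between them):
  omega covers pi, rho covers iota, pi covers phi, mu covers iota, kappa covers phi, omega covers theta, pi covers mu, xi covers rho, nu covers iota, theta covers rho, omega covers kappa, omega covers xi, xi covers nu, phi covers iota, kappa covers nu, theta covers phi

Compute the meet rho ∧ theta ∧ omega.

Common lower bounds of {rho, theta, omega}: iota, rho.
The greatest among these is rho.

rho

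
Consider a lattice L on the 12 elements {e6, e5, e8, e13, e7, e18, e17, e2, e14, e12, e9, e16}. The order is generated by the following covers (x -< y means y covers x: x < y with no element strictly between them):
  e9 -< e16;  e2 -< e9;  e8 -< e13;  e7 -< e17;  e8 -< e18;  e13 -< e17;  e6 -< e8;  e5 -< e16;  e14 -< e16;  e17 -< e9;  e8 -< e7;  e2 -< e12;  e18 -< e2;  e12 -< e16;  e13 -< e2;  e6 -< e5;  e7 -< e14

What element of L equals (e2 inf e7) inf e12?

e2 ∧ e7 = e8
e8 ∧ e12 = e8

e8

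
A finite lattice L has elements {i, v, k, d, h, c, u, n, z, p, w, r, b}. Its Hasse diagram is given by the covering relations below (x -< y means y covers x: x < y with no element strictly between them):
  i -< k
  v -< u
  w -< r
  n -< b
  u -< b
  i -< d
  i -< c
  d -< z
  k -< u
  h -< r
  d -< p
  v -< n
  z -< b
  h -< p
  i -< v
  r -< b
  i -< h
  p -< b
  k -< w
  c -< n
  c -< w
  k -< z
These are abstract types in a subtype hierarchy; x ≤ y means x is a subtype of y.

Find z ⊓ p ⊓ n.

Common lower bounds of {z, p, n}: i.
The greatest among these is i.

i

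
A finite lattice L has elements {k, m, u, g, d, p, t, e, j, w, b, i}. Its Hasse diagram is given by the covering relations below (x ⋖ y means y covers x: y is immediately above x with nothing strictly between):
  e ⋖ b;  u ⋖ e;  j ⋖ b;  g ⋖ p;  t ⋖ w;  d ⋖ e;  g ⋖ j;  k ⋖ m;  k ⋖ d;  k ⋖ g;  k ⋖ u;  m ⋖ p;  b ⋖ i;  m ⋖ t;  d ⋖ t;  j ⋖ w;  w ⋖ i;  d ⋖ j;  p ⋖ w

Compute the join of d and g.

j

Common upper bounds of {d, g}: b, i, j, w.
The least among these is j.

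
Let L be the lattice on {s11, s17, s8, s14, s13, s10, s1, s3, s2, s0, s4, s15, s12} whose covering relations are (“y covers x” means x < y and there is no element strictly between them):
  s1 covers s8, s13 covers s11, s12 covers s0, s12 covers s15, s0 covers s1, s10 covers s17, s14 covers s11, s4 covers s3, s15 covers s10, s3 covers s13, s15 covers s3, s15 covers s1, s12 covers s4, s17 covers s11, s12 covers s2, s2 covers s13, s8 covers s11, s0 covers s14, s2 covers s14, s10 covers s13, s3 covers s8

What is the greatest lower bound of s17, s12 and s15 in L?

Common lower bounds of {s17, s12, s15}: s11, s17.
The greatest among these is s17.

s17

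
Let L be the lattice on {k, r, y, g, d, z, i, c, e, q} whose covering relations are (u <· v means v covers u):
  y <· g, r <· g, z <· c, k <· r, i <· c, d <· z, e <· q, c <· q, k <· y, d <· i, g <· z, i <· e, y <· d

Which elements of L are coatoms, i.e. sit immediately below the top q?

The coatoms are exactly the elements covered by q: c, e.

c, e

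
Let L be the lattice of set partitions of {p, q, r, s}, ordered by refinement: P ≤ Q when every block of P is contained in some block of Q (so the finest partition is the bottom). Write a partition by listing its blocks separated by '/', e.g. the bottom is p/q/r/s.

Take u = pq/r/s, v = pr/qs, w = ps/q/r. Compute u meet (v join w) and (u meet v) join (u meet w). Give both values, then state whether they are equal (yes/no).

pq/r/s; p/q/r/s; no

v join w = pqrs, so u meet (v join w) = pq/r/s meet pqrs = pq/r/s.
u meet v = p/q/r/s and u meet w = p/q/r/s, so (u meet v) join (u meet w) = p/q/r/s join p/q/r/s = p/q/r/s.
Equal: no.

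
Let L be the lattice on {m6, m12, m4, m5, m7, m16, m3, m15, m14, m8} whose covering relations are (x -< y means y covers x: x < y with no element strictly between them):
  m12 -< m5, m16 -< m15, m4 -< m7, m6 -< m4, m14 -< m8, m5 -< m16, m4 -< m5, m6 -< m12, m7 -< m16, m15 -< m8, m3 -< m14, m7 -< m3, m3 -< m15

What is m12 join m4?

m5

Common upper bounds of {m12, m4}: m15, m16, m5, m8.
The least among these is m5.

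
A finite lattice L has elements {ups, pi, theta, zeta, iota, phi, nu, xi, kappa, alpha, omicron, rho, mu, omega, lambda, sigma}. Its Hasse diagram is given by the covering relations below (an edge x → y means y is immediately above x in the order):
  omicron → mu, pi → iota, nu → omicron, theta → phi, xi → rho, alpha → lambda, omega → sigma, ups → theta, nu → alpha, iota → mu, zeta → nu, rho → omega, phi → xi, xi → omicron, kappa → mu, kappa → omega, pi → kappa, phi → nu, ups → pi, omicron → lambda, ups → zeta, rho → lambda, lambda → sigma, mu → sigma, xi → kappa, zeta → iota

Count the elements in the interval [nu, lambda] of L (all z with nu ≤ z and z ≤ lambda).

4

The interval [nu, lambda] = {alpha, lambda, nu, omicron}, which has 4 elements.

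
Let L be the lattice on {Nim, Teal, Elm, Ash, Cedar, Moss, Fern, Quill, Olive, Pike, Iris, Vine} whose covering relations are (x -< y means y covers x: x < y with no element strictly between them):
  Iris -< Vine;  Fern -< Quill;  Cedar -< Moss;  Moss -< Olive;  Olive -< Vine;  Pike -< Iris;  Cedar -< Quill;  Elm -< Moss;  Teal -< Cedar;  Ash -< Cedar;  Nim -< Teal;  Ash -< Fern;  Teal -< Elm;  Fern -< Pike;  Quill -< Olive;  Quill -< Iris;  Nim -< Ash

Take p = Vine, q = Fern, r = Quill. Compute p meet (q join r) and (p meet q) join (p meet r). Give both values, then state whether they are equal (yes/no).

q join r = Quill, so p meet (q join r) = Vine meet Quill = Quill.
p meet q = Fern and p meet r = Quill, so (p meet q) join (p meet r) = Fern join Quill = Quill.
Equal: yes.

Quill; Quill; yes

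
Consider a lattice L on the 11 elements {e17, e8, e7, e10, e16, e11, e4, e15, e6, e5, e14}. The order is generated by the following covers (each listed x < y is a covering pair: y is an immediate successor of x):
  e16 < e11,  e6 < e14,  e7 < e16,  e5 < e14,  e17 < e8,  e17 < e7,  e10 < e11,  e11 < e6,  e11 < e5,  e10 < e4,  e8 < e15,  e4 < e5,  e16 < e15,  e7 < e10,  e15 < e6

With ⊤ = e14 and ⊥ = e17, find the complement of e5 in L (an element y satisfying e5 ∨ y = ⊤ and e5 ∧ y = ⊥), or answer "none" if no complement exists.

Need y with e5 ∨ y = e14 and e5 ∧ y = e17.
Checking each element gives: e8.

e8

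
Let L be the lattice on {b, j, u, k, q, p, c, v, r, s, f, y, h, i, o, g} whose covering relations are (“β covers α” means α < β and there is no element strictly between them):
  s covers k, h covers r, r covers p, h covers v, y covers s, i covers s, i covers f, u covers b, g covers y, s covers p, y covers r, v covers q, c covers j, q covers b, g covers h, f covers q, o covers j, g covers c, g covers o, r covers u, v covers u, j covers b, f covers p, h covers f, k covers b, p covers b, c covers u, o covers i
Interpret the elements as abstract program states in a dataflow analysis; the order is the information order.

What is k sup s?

Common upper bounds of {k, s}: g, i, o, s, y.
The least among these is s.

s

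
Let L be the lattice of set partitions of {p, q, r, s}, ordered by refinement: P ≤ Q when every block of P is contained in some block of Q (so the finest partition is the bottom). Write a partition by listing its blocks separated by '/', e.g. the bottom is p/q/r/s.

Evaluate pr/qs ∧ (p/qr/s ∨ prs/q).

p/qr/s ∨ prs/q = pqrs
pr/qs ∧ pqrs = pr/qs

pr/qs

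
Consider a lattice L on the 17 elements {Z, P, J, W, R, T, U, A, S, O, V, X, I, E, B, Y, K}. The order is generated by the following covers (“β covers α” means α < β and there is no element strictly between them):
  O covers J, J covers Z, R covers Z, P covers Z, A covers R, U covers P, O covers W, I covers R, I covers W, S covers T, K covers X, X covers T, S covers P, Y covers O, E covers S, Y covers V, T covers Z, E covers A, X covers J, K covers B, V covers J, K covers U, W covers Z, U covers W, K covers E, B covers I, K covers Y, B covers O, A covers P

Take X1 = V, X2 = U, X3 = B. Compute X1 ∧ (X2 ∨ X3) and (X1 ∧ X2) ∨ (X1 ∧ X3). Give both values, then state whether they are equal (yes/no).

V; J; no

X2 ∨ X3 = K, so X1 ∧ (X2 ∨ X3) = V ∧ K = V.
X1 ∧ X2 = Z and X1 ∧ X3 = J, so (X1 ∧ X2) ∨ (X1 ∧ X3) = Z ∨ J = J.
Equal: no.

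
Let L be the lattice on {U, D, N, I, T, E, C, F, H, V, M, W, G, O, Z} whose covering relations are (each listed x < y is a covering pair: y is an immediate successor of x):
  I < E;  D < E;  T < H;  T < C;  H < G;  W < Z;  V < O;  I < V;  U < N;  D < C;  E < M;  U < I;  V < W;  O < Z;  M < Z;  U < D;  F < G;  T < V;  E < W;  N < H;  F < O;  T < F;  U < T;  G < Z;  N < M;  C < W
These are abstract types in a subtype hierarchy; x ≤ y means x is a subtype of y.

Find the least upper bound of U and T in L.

Common upper bounds of {U, T}: C, F, G, H, O, T, V, W, Z.
The least among these is T.

T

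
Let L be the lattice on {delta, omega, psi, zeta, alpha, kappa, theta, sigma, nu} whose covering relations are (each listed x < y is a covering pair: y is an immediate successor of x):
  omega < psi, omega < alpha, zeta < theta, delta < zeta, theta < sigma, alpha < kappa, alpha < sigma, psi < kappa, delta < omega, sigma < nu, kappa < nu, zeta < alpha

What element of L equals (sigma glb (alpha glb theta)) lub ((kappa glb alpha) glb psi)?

alpha

alpha ∧ theta = zeta
sigma ∧ zeta = zeta
kappa ∧ alpha = alpha
alpha ∧ psi = omega
zeta ∨ omega = alpha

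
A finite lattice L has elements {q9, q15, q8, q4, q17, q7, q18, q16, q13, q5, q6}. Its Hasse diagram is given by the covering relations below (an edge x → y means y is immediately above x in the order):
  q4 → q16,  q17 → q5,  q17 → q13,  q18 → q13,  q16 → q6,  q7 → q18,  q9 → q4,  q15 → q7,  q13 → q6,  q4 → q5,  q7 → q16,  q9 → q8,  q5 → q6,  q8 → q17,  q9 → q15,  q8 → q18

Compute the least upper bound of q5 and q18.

q6

Common upper bounds of {q5, q18}: q6.
The least among these is q6.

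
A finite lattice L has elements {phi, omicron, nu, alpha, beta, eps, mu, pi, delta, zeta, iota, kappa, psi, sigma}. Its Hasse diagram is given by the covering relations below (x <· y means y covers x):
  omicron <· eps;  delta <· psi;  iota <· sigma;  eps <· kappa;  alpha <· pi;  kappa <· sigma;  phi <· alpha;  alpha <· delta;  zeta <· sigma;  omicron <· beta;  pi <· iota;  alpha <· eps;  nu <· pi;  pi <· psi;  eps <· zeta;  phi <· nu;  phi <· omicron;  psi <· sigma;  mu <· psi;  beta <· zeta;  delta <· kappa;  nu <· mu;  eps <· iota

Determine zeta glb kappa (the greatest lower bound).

Common lower bounds of {zeta, kappa}: alpha, eps, omicron, phi.
The greatest among these is eps.

eps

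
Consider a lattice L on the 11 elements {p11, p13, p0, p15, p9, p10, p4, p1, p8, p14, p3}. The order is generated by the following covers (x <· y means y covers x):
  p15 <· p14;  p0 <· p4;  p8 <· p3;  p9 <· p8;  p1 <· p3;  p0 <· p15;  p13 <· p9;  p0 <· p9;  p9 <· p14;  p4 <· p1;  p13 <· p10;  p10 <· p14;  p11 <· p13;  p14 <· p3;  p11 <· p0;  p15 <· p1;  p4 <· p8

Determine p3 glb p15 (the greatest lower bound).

Common lower bounds of {p3, p15}: p0, p11, p15.
The greatest among these is p15.

p15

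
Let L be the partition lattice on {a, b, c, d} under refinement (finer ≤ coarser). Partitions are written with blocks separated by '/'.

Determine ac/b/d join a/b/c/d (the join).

The join of ac/b/d and a/b/c/d merges any blocks that overlap across the partitions, giving ac/b/d.

ac/b/d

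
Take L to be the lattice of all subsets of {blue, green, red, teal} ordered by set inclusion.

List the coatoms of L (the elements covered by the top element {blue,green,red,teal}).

{blue,green,red}, {blue,green,teal}, {blue,red,teal}, {green,red,teal}

The coatoms are exactly the elements covered by {blue,green,red,teal}: {blue,green,red}, {blue,green,teal}, {blue,red,teal}, {green,red,teal}.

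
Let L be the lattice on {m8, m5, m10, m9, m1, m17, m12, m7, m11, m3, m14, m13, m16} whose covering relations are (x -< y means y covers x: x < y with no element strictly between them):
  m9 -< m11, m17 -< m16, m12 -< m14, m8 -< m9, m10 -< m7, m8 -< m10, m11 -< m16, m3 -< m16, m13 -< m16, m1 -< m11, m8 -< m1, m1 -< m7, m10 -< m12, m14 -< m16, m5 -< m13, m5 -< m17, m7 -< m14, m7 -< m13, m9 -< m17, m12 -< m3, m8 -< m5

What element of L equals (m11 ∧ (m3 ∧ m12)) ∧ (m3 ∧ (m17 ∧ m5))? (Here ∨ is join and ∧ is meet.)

m8

m3 ∧ m12 = m12
m11 ∧ m12 = m8
m17 ∧ m5 = m5
m3 ∧ m5 = m8
m8 ∧ m8 = m8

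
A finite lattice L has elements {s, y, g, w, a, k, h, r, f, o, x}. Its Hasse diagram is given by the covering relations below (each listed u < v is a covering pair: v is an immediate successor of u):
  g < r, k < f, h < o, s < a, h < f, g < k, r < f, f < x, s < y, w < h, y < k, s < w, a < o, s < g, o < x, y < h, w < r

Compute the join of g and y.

k

Common upper bounds of {g, y}: f, k, x.
The least among these is k.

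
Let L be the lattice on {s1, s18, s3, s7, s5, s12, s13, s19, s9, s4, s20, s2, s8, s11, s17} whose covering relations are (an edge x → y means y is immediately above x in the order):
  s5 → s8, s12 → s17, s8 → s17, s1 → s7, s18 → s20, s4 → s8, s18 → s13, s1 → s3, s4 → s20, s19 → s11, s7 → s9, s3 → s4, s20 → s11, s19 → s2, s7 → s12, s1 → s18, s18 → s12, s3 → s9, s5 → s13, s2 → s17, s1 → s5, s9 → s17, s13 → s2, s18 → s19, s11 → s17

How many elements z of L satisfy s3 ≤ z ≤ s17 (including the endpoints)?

The interval [s3, s17] = {s11, s17, s20, s3, s4, s8, s9}, which has 7 elements.

7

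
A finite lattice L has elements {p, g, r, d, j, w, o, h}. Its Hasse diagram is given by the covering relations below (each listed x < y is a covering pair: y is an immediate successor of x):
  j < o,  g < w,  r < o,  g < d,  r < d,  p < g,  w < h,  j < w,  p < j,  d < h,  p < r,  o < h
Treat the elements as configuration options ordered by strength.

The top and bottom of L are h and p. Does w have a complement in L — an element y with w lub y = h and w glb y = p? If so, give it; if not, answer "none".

Need y with w ∨ y = h and w ∧ y = p.
Checking each element gives: r.

r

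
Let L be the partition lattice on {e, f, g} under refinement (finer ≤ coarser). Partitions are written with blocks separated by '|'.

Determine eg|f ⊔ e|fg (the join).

The join of eg|f and e|fg merges any blocks that overlap across the partitions, giving efg.

efg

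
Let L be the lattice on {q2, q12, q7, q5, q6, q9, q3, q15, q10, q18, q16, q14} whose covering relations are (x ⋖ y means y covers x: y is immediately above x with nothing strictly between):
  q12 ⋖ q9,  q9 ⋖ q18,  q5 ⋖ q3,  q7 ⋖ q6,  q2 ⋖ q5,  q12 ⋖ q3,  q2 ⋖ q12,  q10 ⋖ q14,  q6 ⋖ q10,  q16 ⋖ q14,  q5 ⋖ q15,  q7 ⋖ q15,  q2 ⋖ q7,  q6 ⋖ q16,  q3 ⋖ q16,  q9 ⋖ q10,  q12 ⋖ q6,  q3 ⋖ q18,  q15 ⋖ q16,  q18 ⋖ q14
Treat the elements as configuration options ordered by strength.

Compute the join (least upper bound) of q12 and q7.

Common upper bounds of {q12, q7}: q10, q14, q16, q6.
The least among these is q6.

q6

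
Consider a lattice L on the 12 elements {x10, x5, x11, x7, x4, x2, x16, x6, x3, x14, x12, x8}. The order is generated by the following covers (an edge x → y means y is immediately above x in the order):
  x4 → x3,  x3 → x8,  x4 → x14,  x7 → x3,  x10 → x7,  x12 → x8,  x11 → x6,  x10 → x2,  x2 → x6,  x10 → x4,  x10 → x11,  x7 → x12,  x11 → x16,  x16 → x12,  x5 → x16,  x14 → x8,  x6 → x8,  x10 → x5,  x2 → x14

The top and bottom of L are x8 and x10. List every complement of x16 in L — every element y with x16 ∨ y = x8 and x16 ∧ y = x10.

Need y with x16 ∨ y = x8 and x16 ∧ y = x10.
Checking each element gives: x14, x2, x3, x4.

x14, x2, x3, x4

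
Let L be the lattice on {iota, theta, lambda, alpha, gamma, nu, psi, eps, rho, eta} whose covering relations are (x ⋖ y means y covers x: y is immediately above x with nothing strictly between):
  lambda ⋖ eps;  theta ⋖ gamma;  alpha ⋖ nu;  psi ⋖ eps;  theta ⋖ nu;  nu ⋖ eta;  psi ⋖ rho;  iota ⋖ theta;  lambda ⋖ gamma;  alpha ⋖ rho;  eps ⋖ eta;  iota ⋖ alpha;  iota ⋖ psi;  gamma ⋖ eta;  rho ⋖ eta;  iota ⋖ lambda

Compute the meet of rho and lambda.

Common lower bounds of {rho, lambda}: iota.
The greatest among these is iota.

iota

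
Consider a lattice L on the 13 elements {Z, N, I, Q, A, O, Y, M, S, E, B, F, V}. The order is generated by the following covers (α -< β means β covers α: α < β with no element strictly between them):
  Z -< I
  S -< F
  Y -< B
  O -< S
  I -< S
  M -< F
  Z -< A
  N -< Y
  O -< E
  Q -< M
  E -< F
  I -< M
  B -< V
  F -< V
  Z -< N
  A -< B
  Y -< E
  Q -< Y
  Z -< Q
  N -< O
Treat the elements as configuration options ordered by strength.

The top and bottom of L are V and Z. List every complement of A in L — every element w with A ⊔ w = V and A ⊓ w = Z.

Need w with A ∨ w = V and A ∧ w = Z.
Checking each element gives: E, F, I, M, O, S.

E, F, I, M, O, S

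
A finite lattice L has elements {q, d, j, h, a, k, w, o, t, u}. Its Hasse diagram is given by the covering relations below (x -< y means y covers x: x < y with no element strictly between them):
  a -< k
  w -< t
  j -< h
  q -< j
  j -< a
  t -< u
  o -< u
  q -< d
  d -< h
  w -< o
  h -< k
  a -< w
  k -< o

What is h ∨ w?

o

Common upper bounds of {h, w}: o, u.
The least among these is o.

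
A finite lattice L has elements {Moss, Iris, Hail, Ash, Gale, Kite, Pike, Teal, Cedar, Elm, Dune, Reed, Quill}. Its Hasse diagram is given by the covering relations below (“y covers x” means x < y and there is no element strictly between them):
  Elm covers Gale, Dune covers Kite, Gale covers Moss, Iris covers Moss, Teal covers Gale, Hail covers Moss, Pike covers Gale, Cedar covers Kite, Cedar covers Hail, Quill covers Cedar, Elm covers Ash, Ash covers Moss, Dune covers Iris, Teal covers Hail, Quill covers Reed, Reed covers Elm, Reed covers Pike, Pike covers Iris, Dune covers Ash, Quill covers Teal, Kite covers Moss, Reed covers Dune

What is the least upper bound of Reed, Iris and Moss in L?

Reed

Common upper bounds of {Reed, Iris, Moss}: Quill, Reed.
The least among these is Reed.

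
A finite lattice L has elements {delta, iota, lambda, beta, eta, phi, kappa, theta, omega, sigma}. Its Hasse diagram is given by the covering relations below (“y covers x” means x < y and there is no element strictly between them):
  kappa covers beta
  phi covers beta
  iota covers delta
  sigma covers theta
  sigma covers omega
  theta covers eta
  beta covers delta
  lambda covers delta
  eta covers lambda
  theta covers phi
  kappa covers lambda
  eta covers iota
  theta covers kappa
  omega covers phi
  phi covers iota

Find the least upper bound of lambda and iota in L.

Common upper bounds of {lambda, iota}: eta, sigma, theta.
The least among these is eta.

eta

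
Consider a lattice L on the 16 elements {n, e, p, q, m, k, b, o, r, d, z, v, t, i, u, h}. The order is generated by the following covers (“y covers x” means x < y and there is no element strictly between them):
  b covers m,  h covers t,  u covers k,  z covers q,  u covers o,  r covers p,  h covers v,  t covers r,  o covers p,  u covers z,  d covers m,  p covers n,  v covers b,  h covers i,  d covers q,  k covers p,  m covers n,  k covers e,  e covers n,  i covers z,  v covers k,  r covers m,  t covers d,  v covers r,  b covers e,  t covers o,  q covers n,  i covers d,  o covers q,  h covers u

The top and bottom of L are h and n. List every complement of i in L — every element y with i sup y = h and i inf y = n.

e, k, p

Need y with i ∨ y = h and i ∧ y = n.
Checking each element gives: e, k, p.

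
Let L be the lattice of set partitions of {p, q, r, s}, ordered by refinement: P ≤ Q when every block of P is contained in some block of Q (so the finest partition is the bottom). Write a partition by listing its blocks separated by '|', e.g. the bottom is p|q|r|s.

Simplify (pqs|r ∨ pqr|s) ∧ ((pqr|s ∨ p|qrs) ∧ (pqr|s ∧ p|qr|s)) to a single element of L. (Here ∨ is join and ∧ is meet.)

p|qr|s

pqs|r ∨ pqr|s = pqrs
pqr|s ∨ p|qrs = pqrs
pqr|s ∧ p|qr|s = p|qr|s
pqrs ∧ p|qr|s = p|qr|s
pqrs ∧ p|qr|s = p|qr|s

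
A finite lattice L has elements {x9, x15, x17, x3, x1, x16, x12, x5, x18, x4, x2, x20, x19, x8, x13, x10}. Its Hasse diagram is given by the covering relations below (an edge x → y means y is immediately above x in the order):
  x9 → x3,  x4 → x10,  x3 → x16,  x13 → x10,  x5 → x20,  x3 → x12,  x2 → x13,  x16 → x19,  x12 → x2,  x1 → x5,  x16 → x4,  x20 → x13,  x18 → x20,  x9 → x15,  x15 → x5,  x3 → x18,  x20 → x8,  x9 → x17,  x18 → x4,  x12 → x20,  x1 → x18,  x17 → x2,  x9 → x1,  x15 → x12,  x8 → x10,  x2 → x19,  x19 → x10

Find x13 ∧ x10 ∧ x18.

x18

Common lower bounds of {x13, x10, x18}: x1, x18, x3, x9.
The greatest among these is x18.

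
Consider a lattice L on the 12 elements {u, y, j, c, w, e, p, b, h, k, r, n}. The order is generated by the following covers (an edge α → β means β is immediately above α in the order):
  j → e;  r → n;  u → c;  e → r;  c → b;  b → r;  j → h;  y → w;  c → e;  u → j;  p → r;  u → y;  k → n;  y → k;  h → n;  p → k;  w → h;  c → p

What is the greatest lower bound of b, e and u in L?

Common lower bounds of {b, e, u}: u.
The greatest among these is u.

u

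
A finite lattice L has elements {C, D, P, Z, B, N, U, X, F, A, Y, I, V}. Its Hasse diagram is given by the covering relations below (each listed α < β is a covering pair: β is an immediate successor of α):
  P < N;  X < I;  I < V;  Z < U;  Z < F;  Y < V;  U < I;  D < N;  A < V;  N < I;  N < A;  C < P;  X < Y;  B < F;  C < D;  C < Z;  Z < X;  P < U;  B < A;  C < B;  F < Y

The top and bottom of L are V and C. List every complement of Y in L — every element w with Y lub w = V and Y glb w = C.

D, N, P

Need w with Y ∨ w = V and Y ∧ w = C.
Checking each element gives: D, N, P.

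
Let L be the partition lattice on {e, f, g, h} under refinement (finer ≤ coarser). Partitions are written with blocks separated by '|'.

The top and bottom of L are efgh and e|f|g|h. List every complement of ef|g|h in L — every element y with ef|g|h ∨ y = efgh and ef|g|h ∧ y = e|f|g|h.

egh|f, eg|fh, eh|fg, e|fgh

Need y with ef|g|h ∨ y = efgh and ef|g|h ∧ y = e|f|g|h.
Checking each element gives: egh|f, eg|fh, eh|fg, e|fgh.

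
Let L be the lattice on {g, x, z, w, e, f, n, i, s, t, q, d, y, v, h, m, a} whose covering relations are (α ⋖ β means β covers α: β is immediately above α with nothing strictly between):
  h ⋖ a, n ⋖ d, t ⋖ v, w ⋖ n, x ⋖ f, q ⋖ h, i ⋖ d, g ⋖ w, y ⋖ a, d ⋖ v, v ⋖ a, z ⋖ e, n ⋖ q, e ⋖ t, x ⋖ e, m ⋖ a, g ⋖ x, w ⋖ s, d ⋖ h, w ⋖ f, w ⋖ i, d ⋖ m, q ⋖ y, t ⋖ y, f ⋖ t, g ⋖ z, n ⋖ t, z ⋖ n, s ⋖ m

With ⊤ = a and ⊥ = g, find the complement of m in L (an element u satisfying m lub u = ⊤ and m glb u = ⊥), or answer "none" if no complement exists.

x

Need u with m ∨ u = a and m ∧ u = g.
Checking each element gives: x.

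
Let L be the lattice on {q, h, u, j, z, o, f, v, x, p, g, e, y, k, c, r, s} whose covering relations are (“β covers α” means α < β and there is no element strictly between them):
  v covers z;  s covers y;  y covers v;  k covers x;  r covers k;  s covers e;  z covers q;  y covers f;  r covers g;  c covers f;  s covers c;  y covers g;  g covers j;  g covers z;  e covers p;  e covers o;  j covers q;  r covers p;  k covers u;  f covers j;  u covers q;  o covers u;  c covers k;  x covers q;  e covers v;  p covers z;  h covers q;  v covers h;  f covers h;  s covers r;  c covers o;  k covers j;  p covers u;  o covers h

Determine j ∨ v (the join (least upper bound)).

Common upper bounds of {j, v}: s, y.
The least among these is y.

y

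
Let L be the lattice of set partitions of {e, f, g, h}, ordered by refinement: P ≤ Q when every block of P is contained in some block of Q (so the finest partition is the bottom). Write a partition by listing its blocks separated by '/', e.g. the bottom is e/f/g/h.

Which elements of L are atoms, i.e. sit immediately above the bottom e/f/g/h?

The atoms are exactly the elements that cover e/f/g/h: e/f/gh, e/fg/h, e/fh/g, ef/g/h, eg/f/h, eh/f/g.

e/f/gh, e/fg/h, e/fh/g, ef/g/h, eg/f/h, eh/f/g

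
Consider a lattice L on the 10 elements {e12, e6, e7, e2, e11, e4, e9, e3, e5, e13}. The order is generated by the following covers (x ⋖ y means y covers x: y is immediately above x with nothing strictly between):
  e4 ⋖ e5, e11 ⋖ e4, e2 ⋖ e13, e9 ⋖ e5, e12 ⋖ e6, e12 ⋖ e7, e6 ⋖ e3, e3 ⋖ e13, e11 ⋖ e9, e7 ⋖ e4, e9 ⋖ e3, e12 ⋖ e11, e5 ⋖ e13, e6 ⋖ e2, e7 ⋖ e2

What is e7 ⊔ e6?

Common upper bounds of {e7, e6}: e13, e2.
The least among these is e2.

e2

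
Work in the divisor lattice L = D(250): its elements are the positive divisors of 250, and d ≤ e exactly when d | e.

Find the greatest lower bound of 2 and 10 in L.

2

In the divisibility order, the meet is the greatest common divisor: gcd(2, 10) = 2.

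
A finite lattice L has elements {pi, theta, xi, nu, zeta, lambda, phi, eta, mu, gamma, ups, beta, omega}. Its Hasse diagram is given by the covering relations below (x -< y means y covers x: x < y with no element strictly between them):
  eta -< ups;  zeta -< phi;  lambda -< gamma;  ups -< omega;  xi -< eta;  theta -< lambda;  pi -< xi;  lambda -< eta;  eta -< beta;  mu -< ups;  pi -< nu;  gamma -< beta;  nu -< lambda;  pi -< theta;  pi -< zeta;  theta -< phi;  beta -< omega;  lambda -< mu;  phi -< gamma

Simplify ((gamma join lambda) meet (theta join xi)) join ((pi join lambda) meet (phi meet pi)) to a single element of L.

gamma ∨ lambda = gamma
theta ∨ xi = eta
gamma ∧ eta = lambda
pi ∨ lambda = lambda
phi ∧ pi = pi
lambda ∧ pi = pi
lambda ∨ pi = lambda

lambda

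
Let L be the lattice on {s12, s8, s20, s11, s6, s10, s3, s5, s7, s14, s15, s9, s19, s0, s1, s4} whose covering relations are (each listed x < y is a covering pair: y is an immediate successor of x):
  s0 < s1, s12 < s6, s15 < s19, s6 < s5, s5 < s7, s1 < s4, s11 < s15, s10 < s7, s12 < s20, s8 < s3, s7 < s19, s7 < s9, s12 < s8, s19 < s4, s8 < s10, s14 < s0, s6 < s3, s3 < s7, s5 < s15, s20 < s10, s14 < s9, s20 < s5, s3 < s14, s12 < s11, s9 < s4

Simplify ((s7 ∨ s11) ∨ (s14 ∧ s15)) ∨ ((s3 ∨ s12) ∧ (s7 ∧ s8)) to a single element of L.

s19

s7 ∨ s11 = s19
s14 ∧ s15 = s6
s19 ∨ s6 = s19
s3 ∨ s12 = s3
s7 ∧ s8 = s8
s3 ∧ s8 = s8
s19 ∨ s8 = s19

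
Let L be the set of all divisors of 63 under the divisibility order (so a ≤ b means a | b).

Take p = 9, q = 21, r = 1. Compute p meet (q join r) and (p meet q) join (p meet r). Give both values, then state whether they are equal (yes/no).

q join r = 21, so p meet (q join r) = 9 meet 21 = 3.
p meet q = 3 and p meet r = 1, so (p meet q) join (p meet r) = 3 join 1 = 3.
Equal: yes.

3; 3; yes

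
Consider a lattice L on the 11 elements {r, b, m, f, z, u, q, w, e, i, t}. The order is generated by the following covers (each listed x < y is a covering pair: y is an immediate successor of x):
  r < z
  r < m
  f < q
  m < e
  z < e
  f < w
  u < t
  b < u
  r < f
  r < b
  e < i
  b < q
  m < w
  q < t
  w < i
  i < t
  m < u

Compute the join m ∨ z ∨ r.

e

Common upper bounds of {m, z, r}: e, i, t.
The least among these is e.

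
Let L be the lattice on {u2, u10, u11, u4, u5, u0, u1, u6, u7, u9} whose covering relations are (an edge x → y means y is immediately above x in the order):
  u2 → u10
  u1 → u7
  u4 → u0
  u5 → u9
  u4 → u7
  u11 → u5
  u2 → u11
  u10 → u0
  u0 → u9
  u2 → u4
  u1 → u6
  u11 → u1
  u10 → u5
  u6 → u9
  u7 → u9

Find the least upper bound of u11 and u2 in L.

u11

Common upper bounds of {u11, u2}: u1, u11, u5, u6, u7, u9.
The least among these is u11.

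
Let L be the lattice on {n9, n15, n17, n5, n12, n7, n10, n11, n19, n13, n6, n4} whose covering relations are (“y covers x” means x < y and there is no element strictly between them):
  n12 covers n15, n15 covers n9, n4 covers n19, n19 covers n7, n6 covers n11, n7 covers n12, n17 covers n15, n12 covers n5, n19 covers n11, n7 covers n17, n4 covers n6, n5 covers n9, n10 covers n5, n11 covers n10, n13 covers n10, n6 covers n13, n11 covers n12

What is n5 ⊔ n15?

n12

Common upper bounds of {n5, n15}: n11, n12, n19, n4, n6, n7.
The least among these is n12.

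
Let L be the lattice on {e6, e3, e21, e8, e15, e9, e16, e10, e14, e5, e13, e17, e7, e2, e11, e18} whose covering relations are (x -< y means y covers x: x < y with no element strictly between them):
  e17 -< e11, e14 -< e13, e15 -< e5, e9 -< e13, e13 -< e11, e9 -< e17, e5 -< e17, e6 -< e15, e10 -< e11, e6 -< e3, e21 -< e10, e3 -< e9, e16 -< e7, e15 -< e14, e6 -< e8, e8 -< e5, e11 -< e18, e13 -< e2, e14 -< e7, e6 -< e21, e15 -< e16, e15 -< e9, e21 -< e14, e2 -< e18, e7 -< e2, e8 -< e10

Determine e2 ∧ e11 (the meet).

Common lower bounds of {e2, e11}: e13, e14, e15, e21, e3, e6, e9.
The greatest among these is e13.

e13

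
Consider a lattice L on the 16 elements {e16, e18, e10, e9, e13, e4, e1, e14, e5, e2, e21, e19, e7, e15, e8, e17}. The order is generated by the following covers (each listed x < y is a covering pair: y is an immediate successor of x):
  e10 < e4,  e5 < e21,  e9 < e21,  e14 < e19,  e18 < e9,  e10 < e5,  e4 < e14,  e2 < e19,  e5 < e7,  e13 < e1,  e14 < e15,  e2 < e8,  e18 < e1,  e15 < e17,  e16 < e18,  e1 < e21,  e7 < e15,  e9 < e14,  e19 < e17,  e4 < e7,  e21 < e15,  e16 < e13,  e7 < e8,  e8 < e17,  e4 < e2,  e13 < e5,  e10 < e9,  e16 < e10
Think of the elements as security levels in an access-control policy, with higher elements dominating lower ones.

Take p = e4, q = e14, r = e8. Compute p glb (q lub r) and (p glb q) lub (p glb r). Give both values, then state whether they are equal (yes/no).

q lub r = e17, so p glb (q lub r) = e4 glb e17 = e4.
p glb q = e4 and p glb r = e4, so (p glb q) lub (p glb r) = e4 lub e4 = e4.
Equal: yes.

e4; e4; yes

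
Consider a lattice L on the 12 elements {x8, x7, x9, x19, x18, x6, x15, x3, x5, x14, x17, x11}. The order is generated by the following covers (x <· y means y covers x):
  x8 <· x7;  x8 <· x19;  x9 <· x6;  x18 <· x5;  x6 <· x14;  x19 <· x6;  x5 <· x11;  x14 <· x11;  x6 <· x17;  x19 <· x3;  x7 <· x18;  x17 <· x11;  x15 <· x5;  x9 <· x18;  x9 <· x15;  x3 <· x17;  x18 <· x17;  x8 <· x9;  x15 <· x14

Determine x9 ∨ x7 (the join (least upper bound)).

x18

Common upper bounds of {x9, x7}: x11, x17, x18, x5.
The least among these is x18.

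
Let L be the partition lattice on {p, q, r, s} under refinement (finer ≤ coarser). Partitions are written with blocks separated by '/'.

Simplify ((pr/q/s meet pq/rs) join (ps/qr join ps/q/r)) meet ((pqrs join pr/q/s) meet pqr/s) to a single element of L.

p/qr/s

pr/q/s ∧ pq/rs = p/q/r/s
ps/qr ∨ ps/q/r = ps/qr
p/q/r/s ∨ ps/qr = ps/qr
pqrs ∨ pr/q/s = pqrs
pqrs ∧ pqr/s = pqr/s
ps/qr ∧ pqr/s = p/qr/s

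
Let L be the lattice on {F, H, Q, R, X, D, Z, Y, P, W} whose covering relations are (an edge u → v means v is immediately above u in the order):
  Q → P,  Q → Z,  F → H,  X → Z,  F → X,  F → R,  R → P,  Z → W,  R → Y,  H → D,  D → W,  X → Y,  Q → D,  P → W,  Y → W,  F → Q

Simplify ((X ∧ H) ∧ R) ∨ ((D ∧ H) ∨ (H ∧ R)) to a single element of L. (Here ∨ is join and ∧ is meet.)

H

X ∧ H = F
F ∧ R = F
D ∧ H = H
H ∧ R = F
H ∨ F = H
F ∨ H = H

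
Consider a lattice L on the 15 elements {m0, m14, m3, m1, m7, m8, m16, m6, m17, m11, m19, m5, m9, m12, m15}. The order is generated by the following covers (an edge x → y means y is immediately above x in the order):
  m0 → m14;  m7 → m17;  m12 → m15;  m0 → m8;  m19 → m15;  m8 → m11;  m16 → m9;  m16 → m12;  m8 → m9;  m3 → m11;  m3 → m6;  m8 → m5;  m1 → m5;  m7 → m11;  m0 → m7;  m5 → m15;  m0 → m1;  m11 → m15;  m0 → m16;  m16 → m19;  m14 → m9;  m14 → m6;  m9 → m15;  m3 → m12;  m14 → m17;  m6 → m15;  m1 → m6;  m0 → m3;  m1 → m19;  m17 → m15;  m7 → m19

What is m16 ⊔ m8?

m9

Common upper bounds of {m16, m8}: m15, m9.
The least among these is m9.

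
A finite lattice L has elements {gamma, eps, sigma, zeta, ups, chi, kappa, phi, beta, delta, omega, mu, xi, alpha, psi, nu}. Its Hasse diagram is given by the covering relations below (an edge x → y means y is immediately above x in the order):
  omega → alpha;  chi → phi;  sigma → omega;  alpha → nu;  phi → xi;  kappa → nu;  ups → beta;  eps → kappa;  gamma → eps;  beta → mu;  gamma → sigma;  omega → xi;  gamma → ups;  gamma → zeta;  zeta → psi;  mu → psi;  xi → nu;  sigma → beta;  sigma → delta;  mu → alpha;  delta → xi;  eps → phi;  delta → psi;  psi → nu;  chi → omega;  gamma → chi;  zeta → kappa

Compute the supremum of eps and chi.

Common upper bounds of {eps, chi}: nu, phi, xi.
The least among these is phi.

phi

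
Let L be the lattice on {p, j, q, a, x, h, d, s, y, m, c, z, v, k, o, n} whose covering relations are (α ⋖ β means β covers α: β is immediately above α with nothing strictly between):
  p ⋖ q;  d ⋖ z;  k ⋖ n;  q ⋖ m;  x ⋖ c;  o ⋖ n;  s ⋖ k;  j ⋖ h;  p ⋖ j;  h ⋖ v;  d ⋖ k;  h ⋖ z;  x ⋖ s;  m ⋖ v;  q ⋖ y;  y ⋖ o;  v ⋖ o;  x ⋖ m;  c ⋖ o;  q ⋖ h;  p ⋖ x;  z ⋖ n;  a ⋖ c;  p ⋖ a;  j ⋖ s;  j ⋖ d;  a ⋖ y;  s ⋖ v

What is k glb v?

s

Common lower bounds of {k, v}: j, p, s, x.
The greatest among these is s.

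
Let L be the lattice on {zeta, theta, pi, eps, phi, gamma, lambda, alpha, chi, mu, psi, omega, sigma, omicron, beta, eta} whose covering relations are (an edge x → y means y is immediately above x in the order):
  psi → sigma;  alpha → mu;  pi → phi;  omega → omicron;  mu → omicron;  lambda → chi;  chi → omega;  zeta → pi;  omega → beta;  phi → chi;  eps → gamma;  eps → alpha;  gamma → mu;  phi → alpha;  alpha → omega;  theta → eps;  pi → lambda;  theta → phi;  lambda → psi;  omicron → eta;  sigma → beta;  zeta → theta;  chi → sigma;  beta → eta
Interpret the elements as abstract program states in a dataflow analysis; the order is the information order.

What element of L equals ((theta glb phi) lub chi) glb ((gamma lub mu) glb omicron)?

phi

theta ∧ phi = theta
theta ∨ chi = chi
gamma ∨ mu = mu
mu ∧ omicron = mu
chi ∧ mu = phi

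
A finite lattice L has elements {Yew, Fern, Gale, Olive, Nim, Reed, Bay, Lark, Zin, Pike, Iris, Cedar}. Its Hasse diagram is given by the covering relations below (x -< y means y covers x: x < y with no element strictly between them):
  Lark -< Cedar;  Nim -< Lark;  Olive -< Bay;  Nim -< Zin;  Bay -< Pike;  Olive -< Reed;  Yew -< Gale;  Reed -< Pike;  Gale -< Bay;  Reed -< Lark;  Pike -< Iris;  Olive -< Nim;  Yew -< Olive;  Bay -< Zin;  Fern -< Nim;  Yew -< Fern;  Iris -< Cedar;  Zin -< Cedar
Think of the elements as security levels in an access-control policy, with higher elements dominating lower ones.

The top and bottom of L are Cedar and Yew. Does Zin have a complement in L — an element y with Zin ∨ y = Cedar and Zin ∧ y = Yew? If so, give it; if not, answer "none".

For every candidate y, either Zin ∨ y ≠ Cedar or Zin ∧ y ≠ Yew; no complement exists.

none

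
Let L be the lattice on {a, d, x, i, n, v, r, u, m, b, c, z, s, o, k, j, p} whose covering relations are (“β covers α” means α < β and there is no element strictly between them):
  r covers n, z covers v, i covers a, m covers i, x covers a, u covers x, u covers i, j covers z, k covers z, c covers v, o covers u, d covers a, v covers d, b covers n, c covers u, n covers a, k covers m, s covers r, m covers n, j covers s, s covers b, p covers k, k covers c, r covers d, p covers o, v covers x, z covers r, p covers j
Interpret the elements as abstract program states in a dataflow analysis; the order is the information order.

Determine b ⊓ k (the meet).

n

Common lower bounds of {b, k}: a, n.
The greatest among these is n.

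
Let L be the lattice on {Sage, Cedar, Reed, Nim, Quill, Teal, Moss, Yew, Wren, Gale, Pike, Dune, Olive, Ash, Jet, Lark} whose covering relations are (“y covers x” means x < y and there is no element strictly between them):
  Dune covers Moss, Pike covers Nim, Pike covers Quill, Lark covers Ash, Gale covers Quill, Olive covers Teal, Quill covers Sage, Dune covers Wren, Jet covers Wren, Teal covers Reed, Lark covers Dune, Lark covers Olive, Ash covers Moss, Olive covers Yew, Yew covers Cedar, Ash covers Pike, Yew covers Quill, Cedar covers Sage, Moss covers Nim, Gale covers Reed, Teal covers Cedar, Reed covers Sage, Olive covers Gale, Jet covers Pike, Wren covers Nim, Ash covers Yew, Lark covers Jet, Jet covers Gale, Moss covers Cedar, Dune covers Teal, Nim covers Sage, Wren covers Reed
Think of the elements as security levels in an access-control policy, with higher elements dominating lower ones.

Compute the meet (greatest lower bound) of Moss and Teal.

Common lower bounds of {Moss, Teal}: Cedar, Sage.
The greatest among these is Cedar.

Cedar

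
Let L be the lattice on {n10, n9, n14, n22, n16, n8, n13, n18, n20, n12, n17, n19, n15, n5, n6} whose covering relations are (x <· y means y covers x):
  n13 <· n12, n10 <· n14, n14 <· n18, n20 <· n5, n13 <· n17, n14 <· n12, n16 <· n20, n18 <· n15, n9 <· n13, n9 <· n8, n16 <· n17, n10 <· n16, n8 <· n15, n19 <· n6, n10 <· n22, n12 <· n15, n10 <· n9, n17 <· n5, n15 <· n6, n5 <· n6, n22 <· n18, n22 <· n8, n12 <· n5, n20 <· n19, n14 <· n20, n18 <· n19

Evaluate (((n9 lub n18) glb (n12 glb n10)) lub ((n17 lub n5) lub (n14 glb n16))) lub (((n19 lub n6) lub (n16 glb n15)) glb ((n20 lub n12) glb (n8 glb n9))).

n9 ∨ n18 = n15
n12 ∧ n10 = n10
n15 ∧ n10 = n10
n17 ∨ n5 = n5
n14 ∧ n16 = n10
n5 ∨ n10 = n5
n10 ∨ n5 = n5
n19 ∨ n6 = n6
n16 ∧ n15 = n10
n6 ∨ n10 = n6
n20 ∨ n12 = n5
n8 ∧ n9 = n9
n5 ∧ n9 = n9
n6 ∧ n9 = n9
n5 ∨ n9 = n5

n5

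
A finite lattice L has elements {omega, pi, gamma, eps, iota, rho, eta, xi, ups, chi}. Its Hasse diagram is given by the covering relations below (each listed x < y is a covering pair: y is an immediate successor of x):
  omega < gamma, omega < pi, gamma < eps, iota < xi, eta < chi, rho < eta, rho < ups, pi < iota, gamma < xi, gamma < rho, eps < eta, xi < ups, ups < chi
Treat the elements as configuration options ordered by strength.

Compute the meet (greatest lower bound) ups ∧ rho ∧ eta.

Common lower bounds of {ups, rho, eta}: gamma, omega, rho.
The greatest among these is rho.

rho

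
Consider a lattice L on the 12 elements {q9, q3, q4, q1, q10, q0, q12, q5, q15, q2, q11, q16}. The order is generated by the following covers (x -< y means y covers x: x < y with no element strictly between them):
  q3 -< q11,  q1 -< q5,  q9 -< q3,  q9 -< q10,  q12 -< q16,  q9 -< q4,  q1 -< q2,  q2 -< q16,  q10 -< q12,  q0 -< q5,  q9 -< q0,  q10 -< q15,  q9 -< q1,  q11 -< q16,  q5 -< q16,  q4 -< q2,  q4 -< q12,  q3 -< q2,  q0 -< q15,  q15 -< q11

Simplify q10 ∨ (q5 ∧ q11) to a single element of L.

q15

q5 ∧ q11 = q0
q10 ∨ q0 = q15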